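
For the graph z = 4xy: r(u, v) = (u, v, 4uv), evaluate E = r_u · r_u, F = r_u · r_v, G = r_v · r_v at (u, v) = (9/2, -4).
E = 257;  F = -288;  G = 325

Partials: r_u = (1, 0, 4*v), r_v = (0, 1, 4*u). As functions of (u, v):
  E = r_u · r_u = 16*v^2 + 1,
  F = r_u · r_v = 16*u*v,
  G = r_v · r_v = 16*u^2 + 1.
Evaluating at (u, v) = (9/2, -4): E = 257, F = -288, G = 325.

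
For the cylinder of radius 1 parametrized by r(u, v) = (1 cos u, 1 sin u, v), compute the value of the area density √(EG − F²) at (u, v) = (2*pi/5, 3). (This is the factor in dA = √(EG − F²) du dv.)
√(EG − F²)|_{(2*pi/5, 3)} = 1

E = 1, F = 0, G = 1, so EG − F² = 1. Taking the positive square root: √(EG − F²) = 1. At (u, v) = (2*pi/5, 3): 1.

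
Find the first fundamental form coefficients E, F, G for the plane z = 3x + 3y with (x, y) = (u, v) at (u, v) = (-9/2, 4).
E = 10;  F = 9;  G = 10

Partials: r_u = (1, 0, 3), r_v = (0, 1, 3). As functions of (u, v):
  E = r_u · r_u = 10,
  F = r_u · r_v = 9,
  G = r_v · r_v = 10.
Evaluating at (u, v) = (-9/2, 4): E = 10, F = 9, G = 10.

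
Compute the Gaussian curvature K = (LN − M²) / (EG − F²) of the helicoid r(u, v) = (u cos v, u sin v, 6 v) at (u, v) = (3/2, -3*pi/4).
K = -64/2601

Coefficients of the first fundamental form: E = 1, F = 0, G = u^2 + 36.
Coefficients of the second fundamental form: L = 0, M = -6/sqrt(u^2 + 36), N = 0.
Assemble K = (LN − M²)/(EG − F²) = -36/(u^2 + 36)^2. At (u, v) = (3/2, -3*pi/4): K = -64/2601.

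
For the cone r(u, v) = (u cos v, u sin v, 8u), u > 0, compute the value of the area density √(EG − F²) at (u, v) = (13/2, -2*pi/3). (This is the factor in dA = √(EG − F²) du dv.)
√(EG − F²)|_{(13/2, -2*pi/3)} = 13*sqrt(65)/2

E = 65, F = 0, G = u^2, so EG − F² = 65*u^2. Taking the positive square root: √(EG − F²) = sqrt(65)*Abs(u). At (u, v) = (13/2, -2*pi/3): 13*sqrt(65)/2.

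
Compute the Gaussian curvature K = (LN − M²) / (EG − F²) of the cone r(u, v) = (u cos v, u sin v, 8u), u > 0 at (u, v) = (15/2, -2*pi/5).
K = 0

Coefficients of the first fundamental form: E = 65, F = 0, G = u^2.
Coefficients of the second fundamental form: L = 0, M = 0, N = 8*sqrt(65)*u^2/(65*Abs(u)).
Assemble K = (LN − M²)/(EG − F²) = 0. At (u, v) = (15/2, -2*pi/5): K = 0.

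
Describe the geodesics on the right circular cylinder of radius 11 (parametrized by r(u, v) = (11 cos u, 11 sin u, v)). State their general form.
The cylinder is flat (K = 0) and locally isometric to the plane via the development (u, v) ↦ (11 u, v). Geodesics are the pre-images of straight lines: circles (v constant), vertical lines (u constant), and helices (v = c · u + d) for constants c, d.

A right cylinder has E = 11², F = 0, G = 1, so EG − F² = 11², and L = −11, M = N = 0, giving K = (LN − M²)/(EG − F²) = 0 everywhere. A flat surface is locally isometric to the Euclidean plane via the map (u, v) ↦ (11 u, v). Straight lines in the (x̃, ỹ) plane pull back to: (a) horizontal circles (v = const), (b) vertical generators (u = const), and (c) helices (11 u tan θ = v, i.e. v = c · u + d).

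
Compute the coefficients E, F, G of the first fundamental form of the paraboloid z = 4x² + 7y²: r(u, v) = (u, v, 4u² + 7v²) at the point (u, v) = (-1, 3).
E = 65;  F = -336;  G = 1765

Partials: r_u = (1, 0, 8*u), r_v = (0, 1, 14*v). As functions of (u, v):
  E = r_u · r_u = 64*u^2 + 1,
  F = r_u · r_v = 112*u*v,
  G = r_v · r_v = 196*v^2 + 1.
Evaluating at (u, v) = (-1, 3): E = 65, F = -336, G = 1765.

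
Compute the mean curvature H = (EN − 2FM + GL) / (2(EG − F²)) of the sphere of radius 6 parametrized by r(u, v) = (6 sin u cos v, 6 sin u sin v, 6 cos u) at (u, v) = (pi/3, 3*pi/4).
H = -1/6

With E = 36, F = 0, G = 36*sin(u)^2, L = -6*sin(u)/Abs(sin(u)), M = 0, N = -6*sin(u)^3/Abs(sin(u)), assemble
  H = (EN − 2FM + GL) / (2(EG − F²)) = -sin(u)/(6*Abs(sin(u))).
At (u, v) = (pi/3, 3*pi/4): H = -1/6.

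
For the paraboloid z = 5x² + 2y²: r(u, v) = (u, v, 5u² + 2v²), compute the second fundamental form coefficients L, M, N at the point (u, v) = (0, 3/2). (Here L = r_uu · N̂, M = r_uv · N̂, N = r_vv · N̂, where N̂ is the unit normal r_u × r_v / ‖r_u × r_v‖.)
L = 10*sqrt(37)/37;  M = 0;  N = 4*sqrt(37)/37

Compute the unit normal N̂(u, v) = (-10*u/sqrt(100*u^2 + 16*v^2 + 1), -4*v/sqrt(100*u^2 + 16*v^2 + 1), 1/sqrt(100*u^2 + 16*v^2 + 1)), and the second partials r_uu, r_uv, r_vv. Take dot products:
  L(u, v) = r_uu · N̂ = 10/sqrt(100*u^2 + 16*v^2 + 1),
  M(u, v) = r_uv · N̂ = 0,
  N(u, v) = r_vv · N̂ = 4/sqrt(100*u^2 + 16*v^2 + 1).
Evaluating at (u, v) = (0, 3/2):
  L = 10*sqrt(37)/37, M = 0, N = 4*sqrt(37)/37.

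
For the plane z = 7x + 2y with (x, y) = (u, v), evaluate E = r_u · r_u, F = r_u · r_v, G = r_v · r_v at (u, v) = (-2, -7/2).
E = 50;  F = 14;  G = 5

Partials: r_u = (1, 0, 7), r_v = (0, 1, 2). As functions of (u, v):
  E = r_u · r_u = 50,
  F = r_u · r_v = 14,
  G = r_v · r_v = 5.
Evaluating at (u, v) = (-2, -7/2): E = 50, F = 14, G = 5.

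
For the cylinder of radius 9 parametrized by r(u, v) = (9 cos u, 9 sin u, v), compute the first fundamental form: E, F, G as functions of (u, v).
E = 81;  F = 0;  G = 1

Compute partials: r_u = (-9*sin(u), 9*cos(u), 0), r_v = (0, 0, 1). Then
  E = r_u · r_u = 81,
  F = r_u · r_v = 0,
  G = r_v · r_v = 1.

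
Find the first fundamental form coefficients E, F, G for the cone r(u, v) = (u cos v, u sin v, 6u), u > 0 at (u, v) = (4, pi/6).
E = 37;  F = 0;  G = 16

Partials: r_u = (cos(v), sin(v), 6), r_v = (-u*sin(v), u*cos(v), 0). As functions of (u, v):
  E = r_u · r_u = 37,
  F = r_u · r_v = 0,
  G = r_v · r_v = u^2.
Evaluating at (u, v) = (4, pi/6): E = 37, F = 0, G = 16.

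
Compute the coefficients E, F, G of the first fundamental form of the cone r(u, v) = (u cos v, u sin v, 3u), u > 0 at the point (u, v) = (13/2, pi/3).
E = 10;  F = 0;  G = 169/4

Partials: r_u = (cos(v), sin(v), 3), r_v = (-u*sin(v), u*cos(v), 0). As functions of (u, v):
  E = r_u · r_u = 10,
  F = r_u · r_v = 0,
  G = r_v · r_v = u^2.
Evaluating at (u, v) = (13/2, pi/3): E = 10, F = 0, G = 169/4.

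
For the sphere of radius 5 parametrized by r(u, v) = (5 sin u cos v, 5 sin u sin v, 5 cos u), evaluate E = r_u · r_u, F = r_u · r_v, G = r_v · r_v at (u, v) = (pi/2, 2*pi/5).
E = 25;  F = 0;  G = 25

Partials: r_u = (5*cos(u)*cos(v), 5*sin(v)*cos(u), -5*sin(u)), r_v = (-5*sin(u)*sin(v), 5*sin(u)*cos(v), 0). As functions of (u, v):
  E = r_u · r_u = 25,
  F = r_u · r_v = 0,
  G = r_v · r_v = 25*sin(u)^2.
Evaluating at (u, v) = (pi/2, 2*pi/5): E = 25, F = 0, G = 25.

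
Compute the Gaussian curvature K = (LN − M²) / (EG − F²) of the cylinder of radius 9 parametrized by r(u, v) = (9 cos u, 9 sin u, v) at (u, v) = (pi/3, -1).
K = 0

Coefficients of the first fundamental form: E = 81, F = 0, G = 1.
Coefficients of the second fundamental form: L = -9, M = 0, N = 0.
Assemble K = (LN − M²)/(EG − F²) = 0. At (u, v) = (pi/3, -1): K = 0.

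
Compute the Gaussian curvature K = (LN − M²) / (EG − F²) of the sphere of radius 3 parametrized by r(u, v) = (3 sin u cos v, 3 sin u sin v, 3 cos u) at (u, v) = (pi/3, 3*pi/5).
K = 1/9

Coefficients of the first fundamental form: E = 9, F = 0, G = 9*sin(u)^2.
Coefficients of the second fundamental form: L = -3*sin(u)/Abs(sin(u)), M = 0, N = -3*sin(u)^3/Abs(sin(u)).
Assemble K = (LN − M²)/(EG − F²) = 1/9. At (u, v) = (pi/3, 3*pi/5): K = 1/9.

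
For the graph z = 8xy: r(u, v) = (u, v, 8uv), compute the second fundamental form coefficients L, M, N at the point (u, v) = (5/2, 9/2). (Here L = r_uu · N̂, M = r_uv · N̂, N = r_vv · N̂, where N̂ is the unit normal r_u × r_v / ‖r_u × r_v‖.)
L = 0;  M = 8*sqrt(1697)/1697;  N = 0

Compute the unit normal N̂(u, v) = (-8*v/sqrt(64*u^2 + 64*v^2 + 1), -8*u/sqrt(64*u^2 + 64*v^2 + 1), 1/sqrt(64*u^2 + 64*v^2 + 1)), and the second partials r_uu, r_uv, r_vv. Take dot products:
  L(u, v) = r_uu · N̂ = 0,
  M(u, v) = r_uv · N̂ = 8/sqrt(64*u^2 + 64*v^2 + 1),
  N(u, v) = r_vv · N̂ = 0.
Evaluating at (u, v) = (5/2, 9/2):
  L = 0, M = 8*sqrt(1697)/1697, N = 0.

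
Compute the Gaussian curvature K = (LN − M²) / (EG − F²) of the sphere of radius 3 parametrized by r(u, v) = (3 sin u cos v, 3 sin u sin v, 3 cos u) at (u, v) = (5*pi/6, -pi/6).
K = 1/9

Coefficients of the first fundamental form: E = 9, F = 0, G = 9*sin(u)^2.
Coefficients of the second fundamental form: L = -3*sin(u)/Abs(sin(u)), M = 0, N = -3*sin(u)^3/Abs(sin(u)).
Assemble K = (LN − M²)/(EG − F²) = 1/9. At (u, v) = (5*pi/6, -pi/6): K = 1/9.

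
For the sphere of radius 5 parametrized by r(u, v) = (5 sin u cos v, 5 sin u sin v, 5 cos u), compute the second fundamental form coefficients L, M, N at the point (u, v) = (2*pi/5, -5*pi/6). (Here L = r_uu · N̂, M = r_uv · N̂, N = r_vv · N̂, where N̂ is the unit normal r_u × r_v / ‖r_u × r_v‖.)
L = -5;  M = 0;  N = -25/8 - 5*sqrt(5)/8

Compute the unit normal N̂(u, v) = (sin(u)^2*cos(v)/Abs(sin(u)), sin(u)^2*sin(v)/Abs(sin(u)), sin(2*u)/(2*Abs(sin(u)))), and the second partials r_uu, r_uv, r_vv. Take dot products:
  L(u, v) = r_uu · N̂ = -5*sin(u)/Abs(sin(u)),
  M(u, v) = r_uv · N̂ = 0,
  N(u, v) = r_vv · N̂ = -5*sin(u)^3/Abs(sin(u)).
Evaluating at (u, v) = (2*pi/5, -5*pi/6):
  L = -5, M = 0, N = -25/8 - 5*sqrt(5)/8.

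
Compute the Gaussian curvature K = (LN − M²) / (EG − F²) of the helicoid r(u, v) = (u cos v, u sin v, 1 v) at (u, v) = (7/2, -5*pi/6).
K = -16/2809

Coefficients of the first fundamental form: E = 1, F = 0, G = u^2 + 1.
Coefficients of the second fundamental form: L = 0, M = -1/sqrt(u^2 + 1), N = 0.
Assemble K = (LN − M²)/(EG − F²) = -1/(u^2 + 1)^2. At (u, v) = (7/2, -5*pi/6): K = -16/2809.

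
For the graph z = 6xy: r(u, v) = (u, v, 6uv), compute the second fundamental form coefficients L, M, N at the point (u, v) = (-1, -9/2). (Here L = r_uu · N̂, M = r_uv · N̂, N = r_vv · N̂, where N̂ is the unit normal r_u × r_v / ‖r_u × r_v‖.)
L = 0;  M = 3*sqrt(766)/383;  N = 0

Compute the unit normal N̂(u, v) = (-6*v/sqrt(36*u^2 + 36*v^2 + 1), -6*u/sqrt(36*u^2 + 36*v^2 + 1), 1/sqrt(36*u^2 + 36*v^2 + 1)), and the second partials r_uu, r_uv, r_vv. Take dot products:
  L(u, v) = r_uu · N̂ = 0,
  M(u, v) = r_uv · N̂ = 6/sqrt(36*u^2 + 36*v^2 + 1),
  N(u, v) = r_vv · N̂ = 0.
Evaluating at (u, v) = (-1, -9/2):
  L = 0, M = 3*sqrt(766)/383, N = 0.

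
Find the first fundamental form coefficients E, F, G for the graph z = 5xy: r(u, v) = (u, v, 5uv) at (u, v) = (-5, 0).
E = 1;  F = 0;  G = 626

Partials: r_u = (1, 0, 5*v), r_v = (0, 1, 5*u). As functions of (u, v):
  E = r_u · r_u = 25*v^2 + 1,
  F = r_u · r_v = 25*u*v,
  G = r_v · r_v = 25*u^2 + 1.
Evaluating at (u, v) = (-5, 0): E = 1, F = 0, G = 626.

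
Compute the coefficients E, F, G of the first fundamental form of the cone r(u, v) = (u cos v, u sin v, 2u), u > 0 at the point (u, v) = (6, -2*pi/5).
E = 5;  F = 0;  G = 36

Partials: r_u = (cos(v), sin(v), 2), r_v = (-u*sin(v), u*cos(v), 0). As functions of (u, v):
  E = r_u · r_u = 5,
  F = r_u · r_v = 0,
  G = r_v · r_v = u^2.
Evaluating at (u, v) = (6, -2*pi/5): E = 5, F = 0, G = 36.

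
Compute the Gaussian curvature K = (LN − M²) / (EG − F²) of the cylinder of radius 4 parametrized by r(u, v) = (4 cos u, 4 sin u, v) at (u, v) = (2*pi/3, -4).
K = 0

Coefficients of the first fundamental form: E = 16, F = 0, G = 1.
Coefficients of the second fundamental form: L = -4, M = 0, N = 0.
Assemble K = (LN − M²)/(EG − F²) = 0. At (u, v) = (2*pi/3, -4): K = 0.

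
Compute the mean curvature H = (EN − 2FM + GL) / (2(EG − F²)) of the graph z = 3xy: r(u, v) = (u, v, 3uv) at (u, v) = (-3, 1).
H = 81*sqrt(91)/8281

With E = 9*v^2 + 1, F = 9*u*v, G = 9*u^2 + 1, L = 0, M = 3/sqrt(9*u^2 + 9*v^2 + 1), N = 0, assemble
  H = (EN − 2FM + GL) / (2(EG − F²)) = -27*u*v/(9*u^2 + 9*v^2 + 1)^(3/2).
At (u, v) = (-3, 1): H = 81*sqrt(91)/8281.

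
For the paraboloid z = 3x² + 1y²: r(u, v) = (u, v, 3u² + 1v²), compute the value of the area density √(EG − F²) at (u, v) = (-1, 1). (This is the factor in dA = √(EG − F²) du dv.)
√(EG − F²)|_{(-1, 1)} = sqrt(41)

E = 36*u^2 + 1, F = 12*u*v, G = 4*v^2 + 1, so EG − F² = 36*u^2 + 4*v^2 + 1. Taking the positive square root: √(EG − F²) = sqrt(36*u^2 + 4*v^2 + 1). At (u, v) = (-1, 1): sqrt(41).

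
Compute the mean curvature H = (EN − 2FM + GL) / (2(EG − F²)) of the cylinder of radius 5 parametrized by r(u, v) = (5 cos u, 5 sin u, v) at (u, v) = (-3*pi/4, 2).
H = -1/10

With E = 25, F = 0, G = 1, L = -5, M = 0, N = 0, assemble
  H = (EN − 2FM + GL) / (2(EG − F²)) = -1/10.
At (u, v) = (-3*pi/4, 2): H = -1/10.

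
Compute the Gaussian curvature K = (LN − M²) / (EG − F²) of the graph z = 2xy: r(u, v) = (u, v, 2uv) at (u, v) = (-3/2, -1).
K = -1/49

Coefficients of the first fundamental form: E = 4*v^2 + 1, F = 4*u*v, G = 4*u^2 + 1.
Coefficients of the second fundamental form: L = 0, M = 2/sqrt(4*u^2 + 4*v^2 + 1), N = 0.
Assemble K = (LN − M²)/(EG − F²) = -4/(16*u^4 + 32*u^2*v^2 + 8*u^2 + 16*v^4 + 8*v^2 + 1). At (u, v) = (-3/2, -1): K = -1/49.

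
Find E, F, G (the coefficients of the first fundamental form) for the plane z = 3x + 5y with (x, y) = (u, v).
E = 10;  F = 15;  G = 26

Compute partials: r_u = (1, 0, 3), r_v = (0, 1, 5). Then
  E = r_u · r_u = 10,
  F = r_u · r_v = 15,
  G = r_v · r_v = 26.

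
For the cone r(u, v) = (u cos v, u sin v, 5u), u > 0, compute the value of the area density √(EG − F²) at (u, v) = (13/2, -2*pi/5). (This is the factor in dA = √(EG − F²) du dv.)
√(EG − F²)|_{(13/2, -2*pi/5)} = 13*sqrt(26)/2

E = 26, F = 0, G = u^2, so EG − F² = 26*u^2. Taking the positive square root: √(EG − F²) = sqrt(26)*Abs(u). At (u, v) = (13/2, -2*pi/5): 13*sqrt(26)/2.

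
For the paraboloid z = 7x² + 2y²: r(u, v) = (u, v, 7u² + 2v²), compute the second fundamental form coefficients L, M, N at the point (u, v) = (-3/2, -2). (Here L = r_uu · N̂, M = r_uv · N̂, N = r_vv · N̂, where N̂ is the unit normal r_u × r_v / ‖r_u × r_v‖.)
L = 7*sqrt(506)/253;  M = 0;  N = 2*sqrt(506)/253

Compute the unit normal N̂(u, v) = (-14*u/sqrt(196*u^2 + 16*v^2 + 1), -4*v/sqrt(196*u^2 + 16*v^2 + 1), 1/sqrt(196*u^2 + 16*v^2 + 1)), and the second partials r_uu, r_uv, r_vv. Take dot products:
  L(u, v) = r_uu · N̂ = 14/sqrt(196*u^2 + 16*v^2 + 1),
  M(u, v) = r_uv · N̂ = 0,
  N(u, v) = r_vv · N̂ = 4/sqrt(196*u^2 + 16*v^2 + 1).
Evaluating at (u, v) = (-3/2, -2):
  L = 7*sqrt(506)/253, M = 0, N = 2*sqrt(506)/253.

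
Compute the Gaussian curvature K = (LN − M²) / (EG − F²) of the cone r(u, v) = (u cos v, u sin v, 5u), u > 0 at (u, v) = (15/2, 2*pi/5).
K = 0

Coefficients of the first fundamental form: E = 26, F = 0, G = u^2.
Coefficients of the second fundamental form: L = 0, M = 0, N = 5*sqrt(26)*u^2/(26*Abs(u)).
Assemble K = (LN − M²)/(EG − F²) = 0. At (u, v) = (15/2, 2*pi/5): K = 0.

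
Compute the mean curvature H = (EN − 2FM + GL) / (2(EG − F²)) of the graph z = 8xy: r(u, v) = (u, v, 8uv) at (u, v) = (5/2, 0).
H = 0

With E = 64*v^2 + 1, F = 64*u*v, G = 64*u^2 + 1, L = 0, M = 8/sqrt(64*u^2 + 64*v^2 + 1), N = 0, assemble
  H = (EN − 2FM + GL) / (2(EG − F²)) = -512*u*v/(64*u^2 + 64*v^2 + 1)^(3/2).
At (u, v) = (5/2, 0): H = 0.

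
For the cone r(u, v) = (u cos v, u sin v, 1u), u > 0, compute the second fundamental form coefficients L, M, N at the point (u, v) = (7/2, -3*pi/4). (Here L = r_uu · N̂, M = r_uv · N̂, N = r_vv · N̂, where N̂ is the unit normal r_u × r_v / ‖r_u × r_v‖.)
L = 0;  M = 0;  N = 7*sqrt(2)/4

Compute the unit normal N̂(u, v) = (-sqrt(2)*u*cos(v)/(2*Abs(u)), -sqrt(2)*u*sin(v)/(2*Abs(u)), sqrt(2)*u/(2*Abs(u))), and the second partials r_uu, r_uv, r_vv. Take dot products:
  L(u, v) = r_uu · N̂ = 0,
  M(u, v) = r_uv · N̂ = 0,
  N(u, v) = r_vv · N̂ = sqrt(2)*u^2/(2*Abs(u)).
Evaluating at (u, v) = (7/2, -3*pi/4):
  L = 0, M = 0, N = 7*sqrt(2)/4.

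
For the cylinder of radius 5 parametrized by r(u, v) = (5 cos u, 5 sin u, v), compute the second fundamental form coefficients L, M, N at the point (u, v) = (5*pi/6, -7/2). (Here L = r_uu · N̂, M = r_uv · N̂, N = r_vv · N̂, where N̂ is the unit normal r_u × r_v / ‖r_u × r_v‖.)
L = -5;  M = 0;  N = 0

Compute the unit normal N̂(u, v) = (cos(u), sin(u), 0), and the second partials r_uu, r_uv, r_vv. Take dot products:
  L(u, v) = r_uu · N̂ = -5,
  M(u, v) = r_uv · N̂ = 0,
  N(u, v) = r_vv · N̂ = 0.
Evaluating at (u, v) = (5*pi/6, -7/2):
  L = -5, M = 0, N = 0.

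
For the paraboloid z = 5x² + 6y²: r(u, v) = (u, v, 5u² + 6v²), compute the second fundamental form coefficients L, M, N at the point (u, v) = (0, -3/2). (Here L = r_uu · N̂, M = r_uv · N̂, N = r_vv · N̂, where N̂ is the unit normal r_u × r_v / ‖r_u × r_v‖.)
L = 2*sqrt(13)/13;  M = 0;  N = 12*sqrt(13)/65

Compute the unit normal N̂(u, v) = (-10*u/sqrt(100*u^2 + 144*v^2 + 1), -12*v/sqrt(100*u^2 + 144*v^2 + 1), 1/sqrt(100*u^2 + 144*v^2 + 1)), and the second partials r_uu, r_uv, r_vv. Take dot products:
  L(u, v) = r_uu · N̂ = 10/sqrt(100*u^2 + 144*v^2 + 1),
  M(u, v) = r_uv · N̂ = 0,
  N(u, v) = r_vv · N̂ = 12/sqrt(100*u^2 + 144*v^2 + 1).
Evaluating at (u, v) = (0, -3/2):
  L = 2*sqrt(13)/13, M = 0, N = 12*sqrt(13)/65.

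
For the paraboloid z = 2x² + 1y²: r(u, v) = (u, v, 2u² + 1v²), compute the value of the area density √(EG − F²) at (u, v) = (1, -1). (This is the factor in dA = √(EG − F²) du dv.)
√(EG − F²)|_{(1, -1)} = sqrt(21)

E = 16*u^2 + 1, F = 8*u*v, G = 4*v^2 + 1, so EG − F² = 16*u^2 + 4*v^2 + 1. Taking the positive square root: √(EG − F²) = sqrt(16*u^2 + 4*v^2 + 1). At (u, v) = (1, -1): sqrt(21).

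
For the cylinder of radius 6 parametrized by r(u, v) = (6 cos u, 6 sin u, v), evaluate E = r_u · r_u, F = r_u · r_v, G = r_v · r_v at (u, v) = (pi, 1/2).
E = 36;  F = 0;  G = 1

Partials: r_u = (-6*sin(u), 6*cos(u), 0), r_v = (0, 0, 1). As functions of (u, v):
  E = r_u · r_u = 36,
  F = r_u · r_v = 0,
  G = r_v · r_v = 1.
Evaluating at (u, v) = (pi, 1/2): E = 36, F = 0, G = 1.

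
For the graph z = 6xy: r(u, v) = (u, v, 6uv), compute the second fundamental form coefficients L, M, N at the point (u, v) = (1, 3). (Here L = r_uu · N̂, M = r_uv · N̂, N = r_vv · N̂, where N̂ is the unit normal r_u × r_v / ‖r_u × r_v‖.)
L = 0;  M = 6/19;  N = 0

Compute the unit normal N̂(u, v) = (-6*v/sqrt(36*u^2 + 36*v^2 + 1), -6*u/sqrt(36*u^2 + 36*v^2 + 1), 1/sqrt(36*u^2 + 36*v^2 + 1)), and the second partials r_uu, r_uv, r_vv. Take dot products:
  L(u, v) = r_uu · N̂ = 0,
  M(u, v) = r_uv · N̂ = 6/sqrt(36*u^2 + 36*v^2 + 1),
  N(u, v) = r_vv · N̂ = 0.
Evaluating at (u, v) = (1, 3):
  L = 0, M = 6/19, N = 0.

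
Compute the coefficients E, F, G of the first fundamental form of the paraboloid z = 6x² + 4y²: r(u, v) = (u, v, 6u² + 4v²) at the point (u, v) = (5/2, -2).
E = 901;  F = -480;  G = 257

Partials: r_u = (1, 0, 12*u), r_v = (0, 1, 8*v). As functions of (u, v):
  E = r_u · r_u = 144*u^2 + 1,
  F = r_u · r_v = 96*u*v,
  G = r_v · r_v = 64*v^2 + 1.
Evaluating at (u, v) = (5/2, -2): E = 901, F = -480, G = 257.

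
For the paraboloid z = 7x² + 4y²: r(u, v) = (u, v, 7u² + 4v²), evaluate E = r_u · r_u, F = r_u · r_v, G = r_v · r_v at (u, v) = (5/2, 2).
E = 1226;  F = 560;  G = 257

Partials: r_u = (1, 0, 14*u), r_v = (0, 1, 8*v). As functions of (u, v):
  E = r_u · r_u = 196*u^2 + 1,
  F = r_u · r_v = 112*u*v,
  G = r_v · r_v = 64*v^2 + 1.
Evaluating at (u, v) = (5/2, 2): E = 1226, F = 560, G = 257.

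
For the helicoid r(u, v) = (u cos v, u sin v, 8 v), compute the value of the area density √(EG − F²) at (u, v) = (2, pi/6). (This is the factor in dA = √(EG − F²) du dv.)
√(EG − F²)|_{(2, pi/6)} = 2*sqrt(17)

E = 1, F = 0, G = u^2 + 64, so EG − F² = u^2 + 64. Taking the positive square root: √(EG − F²) = sqrt(u^2 + 64). At (u, v) = (2, pi/6): 2*sqrt(17).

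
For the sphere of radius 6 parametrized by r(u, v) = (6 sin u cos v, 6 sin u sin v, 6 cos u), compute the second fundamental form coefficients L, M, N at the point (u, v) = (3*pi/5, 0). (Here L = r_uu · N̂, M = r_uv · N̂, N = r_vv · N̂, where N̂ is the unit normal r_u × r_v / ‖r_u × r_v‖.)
L = -6;  M = 0;  N = -15/4 - 3*sqrt(5)/4

Compute the unit normal N̂(u, v) = (sin(u)^2*cos(v)/Abs(sin(u)), sin(u)^2*sin(v)/Abs(sin(u)), sin(2*u)/(2*Abs(sin(u)))), and the second partials r_uu, r_uv, r_vv. Take dot products:
  L(u, v) = r_uu · N̂ = -6*sin(u)/Abs(sin(u)),
  M(u, v) = r_uv · N̂ = 0,
  N(u, v) = r_vv · N̂ = -6*sin(u)^3/Abs(sin(u)).
Evaluating at (u, v) = (3*pi/5, 0):
  L = -6, M = 0, N = -15/4 - 3*sqrt(5)/4.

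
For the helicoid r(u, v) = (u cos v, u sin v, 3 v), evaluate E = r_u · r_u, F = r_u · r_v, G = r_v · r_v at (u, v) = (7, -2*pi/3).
E = 1;  F = 0;  G = 58

Partials: r_u = (cos(v), sin(v), 0), r_v = (-u*sin(v), u*cos(v), 3). As functions of (u, v):
  E = r_u · r_u = 1,
  F = r_u · r_v = 0,
  G = r_v · r_v = u^2 + 9.
Evaluating at (u, v) = (7, -2*pi/3): E = 1, F = 0, G = 58.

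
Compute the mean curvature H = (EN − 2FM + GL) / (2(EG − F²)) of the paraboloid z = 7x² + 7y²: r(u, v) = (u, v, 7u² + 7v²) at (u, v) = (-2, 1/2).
H = 5845*sqrt(834)/695556

With E = 196*u^2 + 1, F = 196*u*v, G = 196*v^2 + 1, L = 14/sqrt(196*u^2 + 196*v^2 + 1), M = 0, N = 14/sqrt(196*u^2 + 196*v^2 + 1), assemble
  H = (EN − 2FM + GL) / (2(EG − F²)) = 14*(98*u^2 + 98*v^2 + 1)/(196*u^2 + 196*v^2 + 1)^(3/2).
At (u, v) = (-2, 1/2): H = 5845*sqrt(834)/695556.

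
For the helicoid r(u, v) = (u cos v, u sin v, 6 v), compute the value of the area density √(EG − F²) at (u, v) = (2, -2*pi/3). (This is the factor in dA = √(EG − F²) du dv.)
√(EG − F²)|_{(2, -2*pi/3)} = 2*sqrt(10)

E = 1, F = 0, G = u^2 + 36, so EG − F² = u^2 + 36. Taking the positive square root: √(EG − F²) = sqrt(u^2 + 36). At (u, v) = (2, -2*pi/3): 2*sqrt(10).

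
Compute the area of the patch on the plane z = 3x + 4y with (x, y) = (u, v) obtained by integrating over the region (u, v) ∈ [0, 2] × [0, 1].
Area = 2*sqrt(26)

Area = ∫∫ √(EG − F²) du dv with √(EG − F²) = sqrt(26). Integrating over [0, 2] × [0, 1] gives 2*sqrt(26).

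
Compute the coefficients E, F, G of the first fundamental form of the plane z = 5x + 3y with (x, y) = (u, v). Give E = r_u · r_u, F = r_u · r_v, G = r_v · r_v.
E = 26;  F = 15;  G = 10

Compute partials: r_u = (1, 0, 5), r_v = (0, 1, 3). Then
  E = r_u · r_u = 26,
  F = r_u · r_v = 15,
  G = r_v · r_v = 10.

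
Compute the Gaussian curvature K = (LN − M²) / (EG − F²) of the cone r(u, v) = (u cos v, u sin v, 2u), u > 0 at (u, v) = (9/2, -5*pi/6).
K = 0

Coefficients of the first fundamental form: E = 5, F = 0, G = u^2.
Coefficients of the second fundamental form: L = 0, M = 0, N = 2*sqrt(5)*u^2/(5*Abs(u)).
Assemble K = (LN − M²)/(EG − F²) = 0. At (u, v) = (9/2, -5*pi/6): K = 0.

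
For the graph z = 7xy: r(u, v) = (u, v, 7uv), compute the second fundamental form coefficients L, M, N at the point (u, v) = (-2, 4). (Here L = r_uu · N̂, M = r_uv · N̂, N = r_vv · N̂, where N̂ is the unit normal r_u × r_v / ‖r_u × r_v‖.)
L = 0;  M = 7*sqrt(109)/327;  N = 0

Compute the unit normal N̂(u, v) = (-7*v/sqrt(49*u^2 + 49*v^2 + 1), -7*u/sqrt(49*u^2 + 49*v^2 + 1), 1/sqrt(49*u^2 + 49*v^2 + 1)), and the second partials r_uu, r_uv, r_vv. Take dot products:
  L(u, v) = r_uu · N̂ = 0,
  M(u, v) = r_uv · N̂ = 7/sqrt(49*u^2 + 49*v^2 + 1),
  N(u, v) = r_vv · N̂ = 0.
Evaluating at (u, v) = (-2, 4):
  L = 0, M = 7*sqrt(109)/327, N = 0.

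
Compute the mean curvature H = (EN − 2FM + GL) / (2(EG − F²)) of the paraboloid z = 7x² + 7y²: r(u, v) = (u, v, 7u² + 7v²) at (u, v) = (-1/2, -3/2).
H = 3444*sqrt(491)/241081

With E = 196*u^2 + 1, F = 196*u*v, G = 196*v^2 + 1, L = 14/sqrt(196*u^2 + 196*v^2 + 1), M = 0, N = 14/sqrt(196*u^2 + 196*v^2 + 1), assemble
  H = (EN − 2FM + GL) / (2(EG − F²)) = 14*(98*u^2 + 98*v^2 + 1)/(196*u^2 + 196*v^2 + 1)^(3/2).
At (u, v) = (-1/2, -3/2): H = 3444*sqrt(491)/241081.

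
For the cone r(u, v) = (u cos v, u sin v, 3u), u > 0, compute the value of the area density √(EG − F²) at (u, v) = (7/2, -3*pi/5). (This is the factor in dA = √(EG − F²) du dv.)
√(EG − F²)|_{(7/2, -3*pi/5)} = 7*sqrt(10)/2

E = 10, F = 0, G = u^2, so EG − F² = 10*u^2. Taking the positive square root: √(EG − F²) = sqrt(10)*Abs(u). At (u, v) = (7/2, -3*pi/5): 7*sqrt(10)/2.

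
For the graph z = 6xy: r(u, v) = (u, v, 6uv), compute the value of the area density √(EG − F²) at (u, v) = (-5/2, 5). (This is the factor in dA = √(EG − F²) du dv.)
√(EG − F²)|_{(-5/2, 5)} = sqrt(1126)

E = 36*v^2 + 1, F = 36*u*v, G = 36*u^2 + 1, so EG − F² = 36*u^2 + 36*v^2 + 1. Taking the positive square root: √(EG − F²) = sqrt(36*u^2 + 36*v^2 + 1). At (u, v) = (-5/2, 5): sqrt(1126).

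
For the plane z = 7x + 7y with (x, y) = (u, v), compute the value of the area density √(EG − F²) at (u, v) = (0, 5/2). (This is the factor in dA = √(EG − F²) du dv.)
√(EG − F²)|_{(0, 5/2)} = 3*sqrt(11)

E = 50, F = 49, G = 50, so EG − F² = 99. Taking the positive square root: √(EG − F²) = 3*sqrt(11). At (u, v) = (0, 5/2): 3*sqrt(11).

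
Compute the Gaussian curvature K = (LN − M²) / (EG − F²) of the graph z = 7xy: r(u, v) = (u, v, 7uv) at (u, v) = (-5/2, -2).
K = -784/4052169

Coefficients of the first fundamental form: E = 49*v^2 + 1, F = 49*u*v, G = 49*u^2 + 1.
Coefficients of the second fundamental form: L = 0, M = 7/sqrt(49*u^2 + 49*v^2 + 1), N = 0.
Assemble K = (LN − M²)/(EG − F²) = -49/(2401*u^4 + 4802*u^2*v^2 + 98*u^2 + 2401*v^4 + 98*v^2 + 1). At (u, v) = (-5/2, -2): K = -784/4052169.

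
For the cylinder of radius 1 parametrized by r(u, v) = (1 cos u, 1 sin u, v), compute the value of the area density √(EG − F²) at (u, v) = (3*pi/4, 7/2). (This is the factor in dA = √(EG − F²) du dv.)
√(EG − F²)|_{(3*pi/4, 7/2)} = 1

E = 1, F = 0, G = 1, so EG − F² = 1. Taking the positive square root: √(EG − F²) = 1. At (u, v) = (3*pi/4, 7/2): 1.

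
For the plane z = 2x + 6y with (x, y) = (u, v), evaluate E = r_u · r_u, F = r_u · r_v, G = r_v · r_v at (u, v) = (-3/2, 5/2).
E = 5;  F = 12;  G = 37

Partials: r_u = (1, 0, 2), r_v = (0, 1, 6). As functions of (u, v):
  E = r_u · r_u = 5,
  F = r_u · r_v = 12,
  G = r_v · r_v = 37.
Evaluating at (u, v) = (-3/2, 5/2): E = 5, F = 12, G = 37.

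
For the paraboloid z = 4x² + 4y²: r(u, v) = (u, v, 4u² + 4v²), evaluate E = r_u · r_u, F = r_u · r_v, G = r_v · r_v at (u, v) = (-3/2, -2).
E = 145;  F = 192;  G = 257

Partials: r_u = (1, 0, 8*u), r_v = (0, 1, 8*v). As functions of (u, v):
  E = r_u · r_u = 64*u^2 + 1,
  F = r_u · r_v = 64*u*v,
  G = r_v · r_v = 64*v^2 + 1.
Evaluating at (u, v) = (-3/2, -2): E = 145, F = 192, G = 257.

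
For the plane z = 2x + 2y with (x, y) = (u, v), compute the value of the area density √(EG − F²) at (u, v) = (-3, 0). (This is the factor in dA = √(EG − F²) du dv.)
√(EG − F²)|_{(-3, 0)} = 3

E = 5, F = 4, G = 5, so EG − F² = 9. Taking the positive square root: √(EG − F²) = 3. At (u, v) = (-3, 0): 3.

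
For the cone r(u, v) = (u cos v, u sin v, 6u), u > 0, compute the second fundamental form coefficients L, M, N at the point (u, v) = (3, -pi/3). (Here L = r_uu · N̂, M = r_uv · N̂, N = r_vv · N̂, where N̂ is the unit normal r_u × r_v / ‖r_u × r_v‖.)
L = 0;  M = 0;  N = 18*sqrt(37)/37

Compute the unit normal N̂(u, v) = (-6*sqrt(37)*u*cos(v)/(37*Abs(u)), -6*sqrt(37)*u*sin(v)/(37*Abs(u)), sqrt(37)*u/(37*Abs(u))), and the second partials r_uu, r_uv, r_vv. Take dot products:
  L(u, v) = r_uu · N̂ = 0,
  M(u, v) = r_uv · N̂ = 0,
  N(u, v) = r_vv · N̂ = 6*sqrt(37)*u^2/(37*Abs(u)).
Evaluating at (u, v) = (3, -pi/3):
  L = 0, M = 0, N = 18*sqrt(37)/37.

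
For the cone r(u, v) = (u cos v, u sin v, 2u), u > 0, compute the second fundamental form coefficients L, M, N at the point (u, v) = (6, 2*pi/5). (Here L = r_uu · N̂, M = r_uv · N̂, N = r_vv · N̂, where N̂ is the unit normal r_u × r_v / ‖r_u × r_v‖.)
L = 0;  M = 0;  N = 12*sqrt(5)/5

Compute the unit normal N̂(u, v) = (-2*sqrt(5)*u*cos(v)/(5*Abs(u)), -2*sqrt(5)*u*sin(v)/(5*Abs(u)), sqrt(5)*u/(5*Abs(u))), and the second partials r_uu, r_uv, r_vv. Take dot products:
  L(u, v) = r_uu · N̂ = 0,
  M(u, v) = r_uv · N̂ = 0,
  N(u, v) = r_vv · N̂ = 2*sqrt(5)*u^2/(5*Abs(u)).
Evaluating at (u, v) = (6, 2*pi/5):
  L = 0, M = 0, N = 12*sqrt(5)/5.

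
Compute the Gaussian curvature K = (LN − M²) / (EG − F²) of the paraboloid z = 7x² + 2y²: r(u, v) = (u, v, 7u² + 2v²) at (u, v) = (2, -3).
K = 56/863041

Coefficients of the first fundamental form: E = 196*u^2 + 1, F = 56*u*v, G = 16*v^2 + 1.
Coefficients of the second fundamental form: L = 14/sqrt(196*u^2 + 16*v^2 + 1), M = 0, N = 4/sqrt(196*u^2 + 16*v^2 + 1).
Assemble K = (LN − M²)/(EG − F²) = 56/(38416*u^4 + 6272*u^2*v^2 + 392*u^2 + 256*v^4 + 32*v^2 + 1). At (u, v) = (2, -3): K = 56/863041.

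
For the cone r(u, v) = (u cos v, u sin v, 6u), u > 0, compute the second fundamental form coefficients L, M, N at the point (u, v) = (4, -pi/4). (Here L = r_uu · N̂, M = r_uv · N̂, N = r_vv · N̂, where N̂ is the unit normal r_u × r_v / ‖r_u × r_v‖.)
L = 0;  M = 0;  N = 24*sqrt(37)/37

Compute the unit normal N̂(u, v) = (-6*sqrt(37)*u*cos(v)/(37*Abs(u)), -6*sqrt(37)*u*sin(v)/(37*Abs(u)), sqrt(37)*u/(37*Abs(u))), and the second partials r_uu, r_uv, r_vv. Take dot products:
  L(u, v) = r_uu · N̂ = 0,
  M(u, v) = r_uv · N̂ = 0,
  N(u, v) = r_vv · N̂ = 6*sqrt(37)*u^2/(37*Abs(u)).
Evaluating at (u, v) = (4, -pi/4):
  L = 0, M = 0, N = 24*sqrt(37)/37.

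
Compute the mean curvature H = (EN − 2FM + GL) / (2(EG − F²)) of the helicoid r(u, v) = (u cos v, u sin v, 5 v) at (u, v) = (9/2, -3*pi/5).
H = 0

With E = 1, F = 0, G = u^2 + 25, L = 0, M = -5/sqrt(u^2 + 25), N = 0, assemble
  H = (EN − 2FM + GL) / (2(EG − F²)) = 0.
At (u, v) = (9/2, -3*pi/5): H = 0.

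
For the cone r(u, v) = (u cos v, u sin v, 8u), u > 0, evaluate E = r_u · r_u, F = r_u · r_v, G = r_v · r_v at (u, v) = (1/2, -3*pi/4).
E = 65;  F = 0;  G = 1/4

Partials: r_u = (cos(v), sin(v), 8), r_v = (-u*sin(v), u*cos(v), 0). As functions of (u, v):
  E = r_u · r_u = 65,
  F = r_u · r_v = 0,
  G = r_v · r_v = u^2.
Evaluating at (u, v) = (1/2, -3*pi/4): E = 65, F = 0, G = 1/4.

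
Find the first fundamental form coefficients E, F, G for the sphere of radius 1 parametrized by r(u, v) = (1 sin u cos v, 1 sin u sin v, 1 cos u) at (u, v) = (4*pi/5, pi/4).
E = 1;  F = 0;  G = 5/8 - sqrt(5)/8

Partials: r_u = (cos(u)*cos(v), sin(v)*cos(u), -sin(u)), r_v = (-sin(u)*sin(v), sin(u)*cos(v), 0). As functions of (u, v):
  E = r_u · r_u = 1,
  F = r_u · r_v = 0,
  G = r_v · r_v = sin(u)^2.
Evaluating at (u, v) = (4*pi/5, pi/4): E = 1, F = 0, G = 5/8 - sqrt(5)/8.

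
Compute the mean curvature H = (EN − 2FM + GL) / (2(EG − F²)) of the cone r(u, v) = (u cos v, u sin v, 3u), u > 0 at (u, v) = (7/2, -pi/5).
H = 3*sqrt(10)/70

With E = 10, F = 0, G = u^2, L = 0, M = 0, N = 3*sqrt(10)*u^2/(10*Abs(u)), assemble
  H = (EN − 2FM + GL) / (2(EG − F²)) = 3*sqrt(10)/(20*Abs(u)).
At (u, v) = (7/2, -pi/5): H = 3*sqrt(10)/70.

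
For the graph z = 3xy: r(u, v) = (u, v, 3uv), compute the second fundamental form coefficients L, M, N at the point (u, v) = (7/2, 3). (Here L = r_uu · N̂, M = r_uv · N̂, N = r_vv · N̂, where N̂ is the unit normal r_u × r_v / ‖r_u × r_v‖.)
L = 0;  M = 6*sqrt(769)/769;  N = 0

Compute the unit normal N̂(u, v) = (-3*v/sqrt(9*u^2 + 9*v^2 + 1), -3*u/sqrt(9*u^2 + 9*v^2 + 1), 1/sqrt(9*u^2 + 9*v^2 + 1)), and the second partials r_uu, r_uv, r_vv. Take dot products:
  L(u, v) = r_uu · N̂ = 0,
  M(u, v) = r_uv · N̂ = 3/sqrt(9*u^2 + 9*v^2 + 1),
  N(u, v) = r_vv · N̂ = 0.
Evaluating at (u, v) = (7/2, 3):
  L = 0, M = 6*sqrt(769)/769, N = 0.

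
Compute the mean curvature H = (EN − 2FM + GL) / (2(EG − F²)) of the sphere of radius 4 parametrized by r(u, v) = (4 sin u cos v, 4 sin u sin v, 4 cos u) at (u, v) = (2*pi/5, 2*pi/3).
H = -1/4

With E = 16, F = 0, G = 16*sin(u)^2, L = -4*sin(u)/Abs(sin(u)), M = 0, N = -4*sin(u)^3/Abs(sin(u)), assemble
  H = (EN − 2FM + GL) / (2(EG − F²)) = -sin(u)/(4*Abs(sin(u))).
At (u, v) = (2*pi/5, 2*pi/3): H = -1/4.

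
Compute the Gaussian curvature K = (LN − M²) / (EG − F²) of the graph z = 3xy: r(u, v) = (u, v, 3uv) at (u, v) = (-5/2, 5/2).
K = -36/51529

Coefficients of the first fundamental form: E = 9*v^2 + 1, F = 9*u*v, G = 9*u^2 + 1.
Coefficients of the second fundamental form: L = 0, M = 3/sqrt(9*u^2 + 9*v^2 + 1), N = 0.
Assemble K = (LN − M²)/(EG − F²) = -9/(81*u^4 + 162*u^2*v^2 + 18*u^2 + 81*v^4 + 18*v^2 + 1). At (u, v) = (-5/2, 5/2): K = -36/51529.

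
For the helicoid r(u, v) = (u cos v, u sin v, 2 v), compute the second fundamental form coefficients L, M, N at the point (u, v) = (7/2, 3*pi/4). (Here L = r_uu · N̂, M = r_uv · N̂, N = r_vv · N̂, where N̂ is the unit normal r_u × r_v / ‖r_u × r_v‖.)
L = 0;  M = -4*sqrt(65)/65;  N = 0

Compute the unit normal N̂(u, v) = (2*sin(v)/sqrt(u^2 + 4), -2*cos(v)/sqrt(u^2 + 4), u/sqrt(u^2 + 4)), and the second partials r_uu, r_uv, r_vv. Take dot products:
  L(u, v) = r_uu · N̂ = 0,
  M(u, v) = r_uv · N̂ = -2/sqrt(u^2 + 4),
  N(u, v) = r_vv · N̂ = 0.
Evaluating at (u, v) = (7/2, 3*pi/4):
  L = 0, M = -4*sqrt(65)/65, N = 0.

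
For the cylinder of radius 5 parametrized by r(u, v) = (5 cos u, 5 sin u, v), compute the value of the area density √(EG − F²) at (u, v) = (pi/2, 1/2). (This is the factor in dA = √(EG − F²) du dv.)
√(EG − F²)|_{(pi/2, 1/2)} = 5

E = 25, F = 0, G = 1, so EG − F² = 25. Taking the positive square root: √(EG − F²) = 5. At (u, v) = (pi/2, 1/2): 5.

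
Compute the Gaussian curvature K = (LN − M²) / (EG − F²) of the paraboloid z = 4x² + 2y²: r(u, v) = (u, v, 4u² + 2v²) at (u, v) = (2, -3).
K = 32/160801

Coefficients of the first fundamental form: E = 64*u^2 + 1, F = 32*u*v, G = 16*v^2 + 1.
Coefficients of the second fundamental form: L = 8/sqrt(64*u^2 + 16*v^2 + 1), M = 0, N = 4/sqrt(64*u^2 + 16*v^2 + 1).
Assemble K = (LN − M²)/(EG − F²) = 32/(4096*u^4 + 2048*u^2*v^2 + 128*u^2 + 256*v^4 + 32*v^2 + 1). At (u, v) = (2, -3): K = 32/160801.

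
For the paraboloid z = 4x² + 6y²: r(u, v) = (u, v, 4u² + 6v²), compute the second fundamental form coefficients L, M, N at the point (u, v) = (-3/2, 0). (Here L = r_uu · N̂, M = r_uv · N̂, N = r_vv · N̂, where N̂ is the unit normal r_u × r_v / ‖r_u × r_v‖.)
L = 8*sqrt(145)/145;  M = 0;  N = 12*sqrt(145)/145

Compute the unit normal N̂(u, v) = (-8*u/sqrt(64*u^2 + 144*v^2 + 1), -12*v/sqrt(64*u^2 + 144*v^2 + 1), 1/sqrt(64*u^2 + 144*v^2 + 1)), and the second partials r_uu, r_uv, r_vv. Take dot products:
  L(u, v) = r_uu · N̂ = 8/sqrt(64*u^2 + 144*v^2 + 1),
  M(u, v) = r_uv · N̂ = 0,
  N(u, v) = r_vv · N̂ = 12/sqrt(64*u^2 + 144*v^2 + 1).
Evaluating at (u, v) = (-3/2, 0):
  L = 8*sqrt(145)/145, M = 0, N = 12*sqrt(145)/145.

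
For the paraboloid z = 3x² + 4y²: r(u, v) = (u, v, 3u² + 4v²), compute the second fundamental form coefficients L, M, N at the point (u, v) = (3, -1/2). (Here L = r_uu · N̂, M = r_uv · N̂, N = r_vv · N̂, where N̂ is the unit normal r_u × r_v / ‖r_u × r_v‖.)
L = 6*sqrt(341)/341;  M = 0;  N = 8*sqrt(341)/341

Compute the unit normal N̂(u, v) = (-6*u/sqrt(36*u^2 + 64*v^2 + 1), -8*v/sqrt(36*u^2 + 64*v^2 + 1), 1/sqrt(36*u^2 + 64*v^2 + 1)), and the second partials r_uu, r_uv, r_vv. Take dot products:
  L(u, v) = r_uu · N̂ = 6/sqrt(36*u^2 + 64*v^2 + 1),
  M(u, v) = r_uv · N̂ = 0,
  N(u, v) = r_vv · N̂ = 8/sqrt(36*u^2 + 64*v^2 + 1).
Evaluating at (u, v) = (3, -1/2):
  L = 6*sqrt(341)/341, M = 0, N = 8*sqrt(341)/341.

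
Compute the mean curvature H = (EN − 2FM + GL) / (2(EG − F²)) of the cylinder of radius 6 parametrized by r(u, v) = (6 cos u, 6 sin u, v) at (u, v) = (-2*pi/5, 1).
H = -1/12

With E = 36, F = 0, G = 1, L = -6, M = 0, N = 0, assemble
  H = (EN − 2FM + GL) / (2(EG − F²)) = -1/12.
At (u, v) = (-2*pi/5, 1): H = -1/12.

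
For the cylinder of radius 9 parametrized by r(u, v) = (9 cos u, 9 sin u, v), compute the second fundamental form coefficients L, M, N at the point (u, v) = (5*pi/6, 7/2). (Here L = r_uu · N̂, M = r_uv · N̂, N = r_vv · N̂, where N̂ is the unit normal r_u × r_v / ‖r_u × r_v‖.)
L = -9;  M = 0;  N = 0

Compute the unit normal N̂(u, v) = (cos(u), sin(u), 0), and the second partials r_uu, r_uv, r_vv. Take dot products:
  L(u, v) = r_uu · N̂ = -9,
  M(u, v) = r_uv · N̂ = 0,
  N(u, v) = r_vv · N̂ = 0.
Evaluating at (u, v) = (5*pi/6, 7/2):
  L = -9, M = 0, N = 0.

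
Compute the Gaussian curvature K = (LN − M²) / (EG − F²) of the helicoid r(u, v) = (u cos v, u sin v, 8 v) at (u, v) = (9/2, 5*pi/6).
K = -1024/113569

Coefficients of the first fundamental form: E = 1, F = 0, G = u^2 + 64.
Coefficients of the second fundamental form: L = 0, M = -8/sqrt(u^2 + 64), N = 0.
Assemble K = (LN − M²)/(EG − F²) = -64/(u^2 + 64)^2. At (u, v) = (9/2, 5*pi/6): K = -1024/113569.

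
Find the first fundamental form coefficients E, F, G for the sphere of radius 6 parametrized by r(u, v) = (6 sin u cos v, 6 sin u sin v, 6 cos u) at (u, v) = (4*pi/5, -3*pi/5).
E = 36;  F = 0;  G = 45/2 - 9*sqrt(5)/2

Partials: r_u = (6*cos(u)*cos(v), 6*sin(v)*cos(u), -6*sin(u)), r_v = (-6*sin(u)*sin(v), 6*sin(u)*cos(v), 0). As functions of (u, v):
  E = r_u · r_u = 36,
  F = r_u · r_v = 0,
  G = r_v · r_v = 36*sin(u)^2.
Evaluating at (u, v) = (4*pi/5, -3*pi/5): E = 36, F = 0, G = 45/2 - 9*sqrt(5)/2.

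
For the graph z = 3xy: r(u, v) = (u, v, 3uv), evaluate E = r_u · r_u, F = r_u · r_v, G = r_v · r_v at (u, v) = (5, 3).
E = 82;  F = 135;  G = 226

Partials: r_u = (1, 0, 3*v), r_v = (0, 1, 3*u). As functions of (u, v):
  E = r_u · r_u = 9*v^2 + 1,
  F = r_u · r_v = 9*u*v,
  G = r_v · r_v = 9*u^2 + 1.
Evaluating at (u, v) = (5, 3): E = 82, F = 135, G = 226.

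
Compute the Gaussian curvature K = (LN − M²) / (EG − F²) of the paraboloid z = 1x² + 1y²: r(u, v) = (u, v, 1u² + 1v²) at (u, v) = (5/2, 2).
K = 1/441

Coefficients of the first fundamental form: E = 4*u^2 + 1, F = 4*u*v, G = 4*v^2 + 1.
Coefficients of the second fundamental form: L = 2/sqrt(4*u^2 + 4*v^2 + 1), M = 0, N = 2/sqrt(4*u^2 + 4*v^2 + 1).
Assemble K = (LN − M²)/(EG − F²) = 4/(16*u^4 + 32*u^2*v^2 + 8*u^2 + 16*v^4 + 8*v^2 + 1). At (u, v) = (5/2, 2): K = 1/441.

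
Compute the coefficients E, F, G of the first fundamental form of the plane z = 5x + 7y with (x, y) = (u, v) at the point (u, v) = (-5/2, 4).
E = 26;  F = 35;  G = 50

Partials: r_u = (1, 0, 5), r_v = (0, 1, 7). As functions of (u, v):
  E = r_u · r_u = 26,
  F = r_u · r_v = 35,
  G = r_v · r_v = 50.
Evaluating at (u, v) = (-5/2, 4): E = 26, F = 35, G = 50.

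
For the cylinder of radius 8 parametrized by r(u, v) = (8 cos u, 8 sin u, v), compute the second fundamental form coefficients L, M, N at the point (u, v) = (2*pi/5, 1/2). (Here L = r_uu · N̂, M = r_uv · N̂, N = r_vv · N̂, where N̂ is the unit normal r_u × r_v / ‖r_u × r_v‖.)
L = -8;  M = 0;  N = 0

Compute the unit normal N̂(u, v) = (cos(u), sin(u), 0), and the second partials r_uu, r_uv, r_vv. Take dot products:
  L(u, v) = r_uu · N̂ = -8,
  M(u, v) = r_uv · N̂ = 0,
  N(u, v) = r_vv · N̂ = 0.
Evaluating at (u, v) = (2*pi/5, 1/2):
  L = -8, M = 0, N = 0.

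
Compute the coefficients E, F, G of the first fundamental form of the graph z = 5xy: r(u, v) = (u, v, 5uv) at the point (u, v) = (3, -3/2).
E = 229/4;  F = -225/2;  G = 226

Partials: r_u = (1, 0, 5*v), r_v = (0, 1, 5*u). As functions of (u, v):
  E = r_u · r_u = 25*v^2 + 1,
  F = r_u · r_v = 25*u*v,
  G = r_v · r_v = 25*u^2 + 1.
Evaluating at (u, v) = (3, -3/2): E = 229/4, F = -225/2, G = 226.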